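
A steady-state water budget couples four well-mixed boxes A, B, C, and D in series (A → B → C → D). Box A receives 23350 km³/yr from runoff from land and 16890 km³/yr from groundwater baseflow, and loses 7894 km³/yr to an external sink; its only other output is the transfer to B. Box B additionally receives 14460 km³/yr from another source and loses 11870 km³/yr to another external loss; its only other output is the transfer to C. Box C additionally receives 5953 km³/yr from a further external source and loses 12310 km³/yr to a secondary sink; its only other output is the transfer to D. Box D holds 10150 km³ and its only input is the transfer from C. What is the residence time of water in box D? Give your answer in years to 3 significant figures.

Box A: F(A→B) = (23350 + 16890) − 7894 = 32346 km³/yr.
Box B: F(B→C) = (32346 + 14460) − 11870 = 34936 km³/yr.
Box C: F(C→D) = (34936 + 5953) − 12310 = 28579 km³/yr.
Box D throughput = its input = 28579 km³/yr; τ = 10150 / 28579 = 0.3552 yr.

0.355 yr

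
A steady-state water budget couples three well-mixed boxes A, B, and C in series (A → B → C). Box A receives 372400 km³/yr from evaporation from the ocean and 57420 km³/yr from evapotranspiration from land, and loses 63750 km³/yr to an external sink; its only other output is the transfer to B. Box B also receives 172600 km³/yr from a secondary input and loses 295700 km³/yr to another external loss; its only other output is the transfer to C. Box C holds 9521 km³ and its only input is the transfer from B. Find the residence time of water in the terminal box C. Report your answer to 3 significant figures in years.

Box A: F(A→B) = (372400 + 57420) − 63750 = 366070 km³/yr.
Box B: F(B→C) = (366070 + 172600) − 295700 = 242970 km³/yr.
Box C throughput = its input = 242970 km³/yr; τ = 9521 / 242970 = 0.03919 yr.

0.0392 yr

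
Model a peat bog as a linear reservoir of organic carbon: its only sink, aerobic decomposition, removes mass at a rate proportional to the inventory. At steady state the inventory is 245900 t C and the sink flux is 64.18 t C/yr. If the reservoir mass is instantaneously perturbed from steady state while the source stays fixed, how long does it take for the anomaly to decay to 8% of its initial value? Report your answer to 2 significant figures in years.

For a linear reservoir the anomaly decays as exp(−t/τ) with τ = M/F = 245900/64.18 = 3831 yr.
exp(−t/τ) = 0.08 ⇒ t = −τ ln(0.08) = 3831 × 2.526 = 9677 yr.

9700 yr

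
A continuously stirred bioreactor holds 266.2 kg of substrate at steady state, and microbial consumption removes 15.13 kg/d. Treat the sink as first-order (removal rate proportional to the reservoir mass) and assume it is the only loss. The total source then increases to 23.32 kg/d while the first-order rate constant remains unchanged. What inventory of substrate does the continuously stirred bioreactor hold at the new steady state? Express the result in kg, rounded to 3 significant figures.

Rate constant k = F/M = 15.13 / 266.2 = 0.05684 d⁻¹.
At the new steady state, source = k·M_new ⇒ M_new = 23.32 / 0.05684 = 410.3 kg.
(Equivalently M_new = M × F_new/F_old = 266.2 × 23.32/15.13.)

410 kg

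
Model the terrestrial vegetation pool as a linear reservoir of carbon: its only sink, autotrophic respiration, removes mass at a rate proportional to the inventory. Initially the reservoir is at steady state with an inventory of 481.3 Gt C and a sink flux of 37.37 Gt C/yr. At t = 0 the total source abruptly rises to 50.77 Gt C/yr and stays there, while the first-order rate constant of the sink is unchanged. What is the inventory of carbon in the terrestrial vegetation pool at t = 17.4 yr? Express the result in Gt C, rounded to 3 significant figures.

609 Gt C

The sink rate constant is k = F₀/M₀ = 37.37/481.3 = 0.07764 yr⁻¹.
Solving dM/dt = F₁ − kM with M(0) = M₀ gives M(t) = F₁/k + (M₀ − F₁/k)·e^(−kt).
F₁/k = 50.77/0.07764 = 653.88 Gt C; kt = 0.07764 × 17.4 = 1.351, e^(−kt) = 0.2590.
M(17.4) = 653.88 + (481.3 − 653.88) × 0.2590 = 653.88 − 44.70 = 609.19 Gt C.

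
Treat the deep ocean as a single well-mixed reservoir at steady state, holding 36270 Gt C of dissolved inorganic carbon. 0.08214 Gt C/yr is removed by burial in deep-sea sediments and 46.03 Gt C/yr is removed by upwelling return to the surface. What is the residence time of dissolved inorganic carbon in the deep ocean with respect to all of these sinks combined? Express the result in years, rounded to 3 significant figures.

Total removal flux = 0.08214 + 46.03 = 46.112 Gt C/yr.
τ = M / ΣF_out = 36270 / 46.112 = 786.6 yr.

787 yr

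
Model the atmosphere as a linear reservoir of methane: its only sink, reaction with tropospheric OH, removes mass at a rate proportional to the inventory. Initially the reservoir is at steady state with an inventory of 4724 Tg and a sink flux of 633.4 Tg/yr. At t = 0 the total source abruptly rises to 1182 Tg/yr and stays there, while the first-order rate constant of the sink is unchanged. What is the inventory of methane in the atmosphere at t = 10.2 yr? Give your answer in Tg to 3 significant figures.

Residence time τ = M₀/F₀ = 7.458 yr. The eventual steady state is M_∞ = M₀·(F₁/F₀) = 4724 × 1182/633.4 = 8815.5 Tg.
The anomaly ΔM(t) = M(t) − M_∞ decays as ΔM₀·e^(−t/τ) with ΔM₀ = 4724 − 8815.5 = −4092 Tg.
At t = 10.2 yr, e^(−t/τ) = e^(−1.368) = 0.2547, so ΔM = −1042 Tg and M = 8815.5 − 1042 = 7773.4 Tg.

7770 Tg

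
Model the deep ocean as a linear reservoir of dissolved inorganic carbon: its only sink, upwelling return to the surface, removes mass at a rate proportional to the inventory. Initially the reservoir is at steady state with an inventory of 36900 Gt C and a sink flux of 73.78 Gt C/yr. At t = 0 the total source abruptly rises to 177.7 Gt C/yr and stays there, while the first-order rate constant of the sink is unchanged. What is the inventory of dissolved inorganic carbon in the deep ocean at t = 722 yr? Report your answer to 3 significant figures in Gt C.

76600 Gt C

The sink rate constant is k = F₀/M₀ = 73.78/36900 = 0.001999 yr⁻¹.
Solving dM/dt = F₁ − kM with M(0) = M₀ gives M(t) = F₁/k + (M₀ − F₁/k)·e^(−kt).
F₁/k = 177.7/0.001999 = 88874 Gt C; kt = 0.001999 × 722 = 1.444, e^(−kt) = 0.2361.
M(722) = 88874 + (36900 − 88874) × 0.2361 = 88874 − 12270 = 76604 Gt C.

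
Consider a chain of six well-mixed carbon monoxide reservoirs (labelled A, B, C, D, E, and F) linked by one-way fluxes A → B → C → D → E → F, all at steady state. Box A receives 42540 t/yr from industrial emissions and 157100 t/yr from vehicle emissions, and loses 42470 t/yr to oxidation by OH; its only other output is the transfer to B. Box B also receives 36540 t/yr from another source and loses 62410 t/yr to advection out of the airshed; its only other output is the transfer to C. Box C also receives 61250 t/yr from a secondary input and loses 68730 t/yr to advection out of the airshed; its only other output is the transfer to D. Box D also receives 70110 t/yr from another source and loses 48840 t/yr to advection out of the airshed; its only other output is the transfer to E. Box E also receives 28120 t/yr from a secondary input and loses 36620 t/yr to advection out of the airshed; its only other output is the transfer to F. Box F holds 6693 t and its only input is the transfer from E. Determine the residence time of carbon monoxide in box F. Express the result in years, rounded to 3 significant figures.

0.0490 yr

Box A: F(A→B) = (42540 + 157100) − 42470 = 157170 t/yr.
Box B: F(B→C) = (157170 + 36540) − 62410 = 131300 t/yr.
Box C: F(C→D) = (131300 + 61250) − 68730 = 123820 t/yr.
Box D: F(D→E) = (123820 + 70110) − 48840 = 145090 t/yr.
Box E: F(E→F) = (145090 + 28120) − 36620 = 136590 t/yr.
Box F throughput = its input = 136590 t/yr; τ = 6693 / 136590 = 0.04900 yr.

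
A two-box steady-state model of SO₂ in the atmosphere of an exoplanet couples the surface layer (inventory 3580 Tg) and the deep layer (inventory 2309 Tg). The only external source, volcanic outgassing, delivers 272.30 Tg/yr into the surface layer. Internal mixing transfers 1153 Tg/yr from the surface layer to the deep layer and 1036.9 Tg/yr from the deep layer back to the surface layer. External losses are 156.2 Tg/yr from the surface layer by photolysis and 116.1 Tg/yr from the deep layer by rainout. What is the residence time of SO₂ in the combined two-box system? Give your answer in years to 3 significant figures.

Residence time in the combined system uses the total inventory and the total *external* removal — internal exchanges between the two boxes cancel.
M_total = 3580 + 2309 = 5889.0 Tg.
ΣF_external_out = 156.2 + 116.1 = 272.30 Tg/yr.
τ = M_total / ΣF_ext = 5889.0 / 272.30 = 21.63 yr.

21.6 yr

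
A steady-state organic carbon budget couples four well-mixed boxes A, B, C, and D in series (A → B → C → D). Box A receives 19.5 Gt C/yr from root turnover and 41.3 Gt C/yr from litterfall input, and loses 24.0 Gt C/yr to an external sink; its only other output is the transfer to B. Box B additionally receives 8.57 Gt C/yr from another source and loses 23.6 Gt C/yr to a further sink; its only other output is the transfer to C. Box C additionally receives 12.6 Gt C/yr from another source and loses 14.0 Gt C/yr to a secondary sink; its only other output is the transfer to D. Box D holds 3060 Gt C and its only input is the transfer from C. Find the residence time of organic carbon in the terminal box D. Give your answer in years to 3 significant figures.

150 yr

Box A: F(A→B) = (19.5 + 41.3) − 24.0 = 36.800 Gt C/yr.
Box B: F(B→C) = (36.800 + 8.57) − 23.6 = 21.770 Gt C/yr.
Box C: F(C→D) = (21.770 + 12.6) − 14.0 = 20.370 Gt C/yr.
Box D throughput = its input = 20.370 Gt C/yr; τ = 3060 / 20.370 = 150.2 yr.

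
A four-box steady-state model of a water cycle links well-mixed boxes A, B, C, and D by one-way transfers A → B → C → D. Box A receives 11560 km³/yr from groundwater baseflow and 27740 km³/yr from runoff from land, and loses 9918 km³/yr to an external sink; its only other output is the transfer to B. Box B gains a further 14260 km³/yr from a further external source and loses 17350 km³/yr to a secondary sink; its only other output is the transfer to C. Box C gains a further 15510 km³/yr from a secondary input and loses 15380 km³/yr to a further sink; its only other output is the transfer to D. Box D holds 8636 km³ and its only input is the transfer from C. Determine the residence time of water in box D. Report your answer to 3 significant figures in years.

0.327 yr

Box A: F(A→B) = (11560 + 27740) − 9918 = 29382 km³/yr.
Box B: F(B→C) = (29382 + 14260) − 17350 = 26292 km³/yr.
Box C: F(C→D) = (26292 + 15510) − 15380 = 26422 km³/yr.
Box D throughput = its input = 26422 km³/yr; τ = 8636 / 26422 = 0.3268 yr.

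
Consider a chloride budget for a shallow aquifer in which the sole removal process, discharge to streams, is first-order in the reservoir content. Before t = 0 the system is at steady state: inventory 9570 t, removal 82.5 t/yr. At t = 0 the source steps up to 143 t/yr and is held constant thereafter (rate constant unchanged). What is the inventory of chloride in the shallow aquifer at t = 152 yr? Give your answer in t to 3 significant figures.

14700 t

The sink rate constant is k = F₀/M₀ = 82.5/9570 = 0.008621 yr⁻¹.
Solving dM/dt = F₁ − kM with M(0) = M₀ gives M(t) = F₁/k + (M₀ − F₁/k)·e^(−kt).
F₁/k = 143/0.008621 = 16588 t; kt = 0.008621 × 152 = 1.310, e^(−kt) = 0.2697.
M(152) = 16588 + (9570 − 16588) × 0.2697 = 16588 − 1893 = 14695 t.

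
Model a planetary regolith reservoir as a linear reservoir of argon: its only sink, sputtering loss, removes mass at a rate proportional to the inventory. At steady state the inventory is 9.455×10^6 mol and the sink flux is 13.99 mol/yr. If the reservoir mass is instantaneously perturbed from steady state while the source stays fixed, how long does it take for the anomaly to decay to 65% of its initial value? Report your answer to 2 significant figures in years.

For a linear reservoir the anomaly decays as exp(−t/τ) with τ = M/F = 9.455×10^6/13.99 = 675800 yr.
exp(−t/τ) = 0.65 ⇒ t = −τ ln(0.65) = 675800 × 0.4308 = 291100 yr.

290000 yr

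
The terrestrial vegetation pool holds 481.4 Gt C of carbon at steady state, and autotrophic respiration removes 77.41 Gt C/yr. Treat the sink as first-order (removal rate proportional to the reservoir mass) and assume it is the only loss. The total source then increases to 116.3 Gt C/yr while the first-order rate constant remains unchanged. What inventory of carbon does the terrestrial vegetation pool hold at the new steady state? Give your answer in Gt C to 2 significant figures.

720 Gt C

Rate constant k = F/M = 77.41 / 481.4 = 0.1608 yr⁻¹.
At the new steady state, source = k·M_new ⇒ M_new = 116.3 / 0.1608 = 723.3 Gt C.
(Equivalently M_new = M × F_new/F_old = 481.4 × 116.3/77.41.)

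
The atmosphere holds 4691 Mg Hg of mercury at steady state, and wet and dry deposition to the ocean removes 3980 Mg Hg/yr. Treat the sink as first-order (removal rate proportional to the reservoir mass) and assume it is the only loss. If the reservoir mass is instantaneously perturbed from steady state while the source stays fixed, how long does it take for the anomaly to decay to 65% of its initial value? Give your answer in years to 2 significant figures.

For a linear reservoir the anomaly decays as exp(−t/τ) with τ = M/F = 4691/3980 = 1.179 yr.
exp(−t/τ) = 0.65 ⇒ t = −τ ln(0.65) = 1.179 × 0.4308 = 0.5077 yr.

0.51 yr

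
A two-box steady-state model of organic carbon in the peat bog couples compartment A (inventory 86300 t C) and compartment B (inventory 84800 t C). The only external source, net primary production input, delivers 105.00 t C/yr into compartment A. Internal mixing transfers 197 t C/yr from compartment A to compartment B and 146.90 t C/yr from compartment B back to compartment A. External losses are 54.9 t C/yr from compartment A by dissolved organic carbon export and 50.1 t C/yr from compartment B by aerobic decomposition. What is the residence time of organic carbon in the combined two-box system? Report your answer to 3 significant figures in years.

For the system as a whole, the A↔B exchange is internal and contributes nothing to the throughput; only the external sinks remove mass.
M_total = 86300 + 84800 = 171100 t C.
ΣF_external_out = 54.9 + 50.1 = 105.00 t C/yr.
τ = M_total / ΣF_ext = 171100 / 105.00 = 1630 yr.

1630 yr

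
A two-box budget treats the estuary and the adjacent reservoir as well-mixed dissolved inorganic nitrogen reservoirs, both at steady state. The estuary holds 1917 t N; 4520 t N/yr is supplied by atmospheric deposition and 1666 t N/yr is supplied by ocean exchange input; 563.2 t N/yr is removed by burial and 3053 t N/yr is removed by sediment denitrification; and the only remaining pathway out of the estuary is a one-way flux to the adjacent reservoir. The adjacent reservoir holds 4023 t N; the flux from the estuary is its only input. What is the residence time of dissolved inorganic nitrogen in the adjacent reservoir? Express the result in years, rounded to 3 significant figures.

1.57 yr

Balance the estuary: ΣF_in = 4520 + 1666 = 6186.0 t N/yr.
Flux to the adjacent reservoir = ΣF_in − (563.2 + 3053) = 2569.8 t N/yr.
At steady state the output of the adjacent reservoir equals its input, 2569.8 t N/yr.
τ = M / F = 4023 / 2569.8 = 1.565 yr.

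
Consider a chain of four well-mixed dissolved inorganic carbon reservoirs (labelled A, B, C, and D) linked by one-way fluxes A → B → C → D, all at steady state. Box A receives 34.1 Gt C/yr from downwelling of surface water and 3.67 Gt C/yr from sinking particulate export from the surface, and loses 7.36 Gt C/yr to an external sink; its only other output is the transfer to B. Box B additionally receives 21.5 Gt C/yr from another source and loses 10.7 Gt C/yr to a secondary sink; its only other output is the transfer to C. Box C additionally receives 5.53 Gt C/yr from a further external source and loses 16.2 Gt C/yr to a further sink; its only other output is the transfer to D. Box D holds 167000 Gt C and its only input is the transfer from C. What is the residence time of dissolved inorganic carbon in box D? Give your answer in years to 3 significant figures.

Box A: F(A→B) = (34.1 + 3.67) − 7.36 = 30.410 Gt C/yr.
Box B: F(B→C) = (30.410 + 21.5) − 10.7 = 41.210 Gt C/yr.
Box C: F(C→D) = (41.210 + 5.53) − 16.2 = 30.540 Gt C/yr.
Box D throughput = its input = 30.540 Gt C/yr; τ = 167000 / 30.540 = 5468 yr.

5470 yr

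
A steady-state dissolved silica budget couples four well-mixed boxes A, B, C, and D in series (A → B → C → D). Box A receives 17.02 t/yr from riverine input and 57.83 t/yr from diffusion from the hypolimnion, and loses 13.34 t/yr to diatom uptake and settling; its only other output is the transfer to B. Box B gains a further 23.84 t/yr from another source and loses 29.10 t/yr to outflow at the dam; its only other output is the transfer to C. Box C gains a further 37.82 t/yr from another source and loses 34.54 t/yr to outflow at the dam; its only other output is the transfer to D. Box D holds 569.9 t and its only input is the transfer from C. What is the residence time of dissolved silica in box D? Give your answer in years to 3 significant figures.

9.57 yr

Box A: F(A→B) = (17.02 + 57.83) − 13.34 = 61.510 t/yr.
Box B: F(B→C) = (61.510 + 23.84) − 29.10 = 56.250 t/yr.
Box C: F(C→D) = (56.250 + 37.82) − 34.54 = 59.530 t/yr.
Box D throughput = its input = 59.530 t/yr; τ = 569.9 / 59.530 = 9.573 yr.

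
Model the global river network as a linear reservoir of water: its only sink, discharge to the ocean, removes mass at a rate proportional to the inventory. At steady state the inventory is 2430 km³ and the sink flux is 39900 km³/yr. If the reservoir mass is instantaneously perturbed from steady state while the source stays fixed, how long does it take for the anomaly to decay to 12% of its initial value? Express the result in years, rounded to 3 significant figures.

0.129 yr

For a linear reservoir the anomaly decays as exp(−t/τ) with τ = M/F = 2430/39900 = 0.06090 yr.
exp(−t/τ) = 0.12 ⇒ t = −τ ln(0.12) = 0.06090 × 2.120 = 0.1291 yr.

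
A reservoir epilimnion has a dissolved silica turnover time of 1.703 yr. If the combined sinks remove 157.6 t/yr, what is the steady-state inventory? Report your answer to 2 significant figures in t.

270 t

τ = M/F ⇒ M = τ × F = 1.703 × 157.6 = 268.4 t.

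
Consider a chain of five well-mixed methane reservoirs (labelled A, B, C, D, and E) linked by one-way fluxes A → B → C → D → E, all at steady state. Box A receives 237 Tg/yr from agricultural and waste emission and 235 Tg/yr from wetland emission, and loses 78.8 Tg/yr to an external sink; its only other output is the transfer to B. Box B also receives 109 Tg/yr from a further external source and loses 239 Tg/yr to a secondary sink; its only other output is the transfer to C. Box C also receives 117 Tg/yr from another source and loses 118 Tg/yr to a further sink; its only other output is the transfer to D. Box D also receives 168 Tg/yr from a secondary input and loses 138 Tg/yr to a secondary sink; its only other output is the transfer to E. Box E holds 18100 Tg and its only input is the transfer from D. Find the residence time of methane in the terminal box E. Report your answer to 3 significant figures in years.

Box A: F(A→B) = (237 + 235) − 78.8 = 393.20 Tg/yr.
Box B: F(B→C) = (393.20 + 109) − 239 = 263.20 Tg/yr.
Box C: F(C→D) = (263.20 + 117) − 118 = 262.20 Tg/yr.
Box D: F(D→E) = (262.20 + 168) − 138 = 292.20 Tg/yr.
Box E throughput = its input = 292.20 Tg/yr; τ = 18100 / 292.20 = 61.94 yr.

61.9 yr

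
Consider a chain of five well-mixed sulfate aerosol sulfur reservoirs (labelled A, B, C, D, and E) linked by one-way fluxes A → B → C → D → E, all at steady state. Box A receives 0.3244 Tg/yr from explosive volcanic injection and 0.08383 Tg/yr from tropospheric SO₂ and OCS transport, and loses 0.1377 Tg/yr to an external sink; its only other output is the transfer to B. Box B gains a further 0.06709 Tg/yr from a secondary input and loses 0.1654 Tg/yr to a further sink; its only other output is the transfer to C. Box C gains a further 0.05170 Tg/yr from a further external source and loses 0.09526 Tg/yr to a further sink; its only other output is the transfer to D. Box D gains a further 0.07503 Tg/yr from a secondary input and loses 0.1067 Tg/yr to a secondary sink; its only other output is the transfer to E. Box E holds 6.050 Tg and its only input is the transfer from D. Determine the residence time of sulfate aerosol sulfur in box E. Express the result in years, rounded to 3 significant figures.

62.4 yr

Box A: F(A→B) = (0.3244 + 0.08383) − 0.1377 = 0.27053 Tg/yr.
Box B: F(B→C) = (0.27053 + 0.06709) − 0.1654 = 0.17222 Tg/yr.
Box C: F(C→D) = (0.17222 + 0.05170) − 0.09526 = 0.12866 Tg/yr.
Box D: F(D→E) = (0.12866 + 0.07503) − 0.1067 = 0.096990 Tg/yr.
Box E throughput = its input = 0.096990 Tg/yr; τ = 6.050 / 0.096990 = 62.38 yr.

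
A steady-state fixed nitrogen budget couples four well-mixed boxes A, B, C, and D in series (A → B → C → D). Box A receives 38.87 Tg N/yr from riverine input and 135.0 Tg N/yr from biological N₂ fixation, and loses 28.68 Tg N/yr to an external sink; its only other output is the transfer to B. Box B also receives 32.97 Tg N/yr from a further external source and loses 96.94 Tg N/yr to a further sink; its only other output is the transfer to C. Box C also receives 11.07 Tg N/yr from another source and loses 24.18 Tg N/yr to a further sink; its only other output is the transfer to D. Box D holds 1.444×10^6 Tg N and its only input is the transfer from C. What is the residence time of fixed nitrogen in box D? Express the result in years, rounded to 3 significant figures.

21200 yr

Box A: F(A→B) = (38.87 + 135.0) − 28.68 = 145.19 Tg N/yr.
Box B: F(B→C) = (145.19 + 32.97) − 96.94 = 81.220 Tg N/yr.
Box C: F(C→D) = (81.220 + 11.07) − 24.18 = 68.110 Tg N/yr.
Box D throughput = its input = 68.110 Tg N/yr; τ = 1.444×10^6 / 68.110 = 21200 yr.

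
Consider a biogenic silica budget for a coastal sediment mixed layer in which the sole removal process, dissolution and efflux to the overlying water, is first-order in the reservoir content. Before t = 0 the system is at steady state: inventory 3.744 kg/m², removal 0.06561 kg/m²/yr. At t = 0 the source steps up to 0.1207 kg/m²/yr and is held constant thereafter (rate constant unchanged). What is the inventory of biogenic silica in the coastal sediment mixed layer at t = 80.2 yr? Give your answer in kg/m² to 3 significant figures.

τ = M₀/F₀ = 3.744/0.06561 = 57.06 yr; rate constant k = 1/τ.
New steady state M_∞ = F₁/k = F₁·τ = 0.1207 × 57.06 = 6.8877 kg/m².
M(t) = M_∞ + (M₀ − M_∞)·e^(−t/τ); t/τ = 80.2/57.06 = 1.405, so e^(−t/τ) = 0.2453.
M(t) = 6.8877 − 3.144 × 0.2453 = 6.1167 kg/m².

6.12 kg/m²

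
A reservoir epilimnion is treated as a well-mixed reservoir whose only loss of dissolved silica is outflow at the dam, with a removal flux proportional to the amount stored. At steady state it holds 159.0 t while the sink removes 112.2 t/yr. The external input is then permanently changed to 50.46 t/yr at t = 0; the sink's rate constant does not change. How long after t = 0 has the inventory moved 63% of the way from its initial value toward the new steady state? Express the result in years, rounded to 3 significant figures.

1.41 yr

τ = M₀/F₀ = 159.0/112.2 = 1.417 yr.
The remaining gap fraction is e^(−t/τ); 63% covered ⇒ e^(−t/τ) = 0.370.
t = −τ ln(0.370) = 1.417 × 0.9943 = 1.409 yr.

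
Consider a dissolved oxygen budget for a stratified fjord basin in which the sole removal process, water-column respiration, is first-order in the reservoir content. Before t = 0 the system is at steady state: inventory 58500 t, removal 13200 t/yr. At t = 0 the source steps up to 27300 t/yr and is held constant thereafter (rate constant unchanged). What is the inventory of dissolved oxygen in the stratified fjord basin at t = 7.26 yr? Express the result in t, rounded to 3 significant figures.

109000 t

Residence time τ = M₀/F₀ = 4.432 yr. The eventual steady state is M_∞ = M₀·(F₁/F₀) = 58500 × 27300/13200 = 120990 t.
The anomaly ΔM(t) = M(t) − M_∞ decays as ΔM₀·e^(−t/τ) with ΔM₀ = 58500 − 120990 = −62490 t.
At t = 7.26 yr, e^(−t/τ) = e^(−1.638) = 0.1943, so ΔM = −12140 t and M = 120990 − 12140 = 108840 t.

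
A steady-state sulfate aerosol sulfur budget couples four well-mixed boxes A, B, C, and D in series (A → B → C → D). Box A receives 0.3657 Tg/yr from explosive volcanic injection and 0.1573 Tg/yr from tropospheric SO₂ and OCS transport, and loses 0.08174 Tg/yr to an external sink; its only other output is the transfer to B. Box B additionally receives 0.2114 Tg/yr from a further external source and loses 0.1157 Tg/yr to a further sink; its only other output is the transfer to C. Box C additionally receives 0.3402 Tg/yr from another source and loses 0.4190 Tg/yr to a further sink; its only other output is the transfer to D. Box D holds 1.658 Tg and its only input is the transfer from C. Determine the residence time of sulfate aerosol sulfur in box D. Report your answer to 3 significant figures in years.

3.62 yr

Box A: F(A→B) = (0.3657 + 0.1573) − 0.08174 = 0.44126 Tg/yr.
Box B: F(B→C) = (0.44126 + 0.2114) − 0.1157 = 0.53696 Tg/yr.
Box C: F(C→D) = (0.53696 + 0.3402) − 0.4190 = 0.45816 Tg/yr.
Box D throughput = its input = 0.45816 Tg/yr; τ = 1.658 / 0.45816 = 3.619 yr.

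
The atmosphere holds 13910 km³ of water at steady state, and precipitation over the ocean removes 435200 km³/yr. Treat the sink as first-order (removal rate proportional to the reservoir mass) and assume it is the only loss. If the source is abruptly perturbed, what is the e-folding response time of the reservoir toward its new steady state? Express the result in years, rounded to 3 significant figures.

0.0320 yr

For a linear reservoir the response time equals the residence time τ = M/F.
τ = 13910 / 435200 = 0.03196 yr.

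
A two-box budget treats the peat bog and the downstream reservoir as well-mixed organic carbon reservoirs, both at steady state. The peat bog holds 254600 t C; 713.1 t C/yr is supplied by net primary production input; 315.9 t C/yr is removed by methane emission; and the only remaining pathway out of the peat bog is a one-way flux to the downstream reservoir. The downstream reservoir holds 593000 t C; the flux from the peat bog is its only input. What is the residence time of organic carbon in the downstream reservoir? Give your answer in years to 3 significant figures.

Balance the peat bog: ΣF_in = 713.10 t C/yr.
Flux to the downstream reservoir = ΣF_in − (315.9) = 397.20 t C/yr.
At steady state the output of the downstream reservoir equals its input, 397.20 t C/yr.
τ = M / F = 593000 / 397.20 = 1493 yr.

1490 yr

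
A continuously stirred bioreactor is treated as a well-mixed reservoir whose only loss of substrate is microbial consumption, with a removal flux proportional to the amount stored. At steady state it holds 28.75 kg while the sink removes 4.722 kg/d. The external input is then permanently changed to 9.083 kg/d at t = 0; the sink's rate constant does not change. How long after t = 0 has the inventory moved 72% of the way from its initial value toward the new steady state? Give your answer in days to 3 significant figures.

τ = M₀/F₀ = 28.75/4.722 = 6.089 d.
The remaining gap fraction is e^(−t/τ); 72% covered ⇒ e^(−t/τ) = 0.280.
t = −τ ln(0.280) = 6.089 × 1.273 = 7.750 d.

7.75 d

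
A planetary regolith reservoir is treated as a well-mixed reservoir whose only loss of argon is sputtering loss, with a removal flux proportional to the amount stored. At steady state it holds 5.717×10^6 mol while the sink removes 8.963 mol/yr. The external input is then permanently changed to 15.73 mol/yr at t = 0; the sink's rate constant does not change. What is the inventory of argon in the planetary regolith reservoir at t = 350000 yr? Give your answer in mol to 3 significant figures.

7.54×10^6 mol

Residence time τ = M₀/F₀ = 637800 yr. The eventual steady state is M_∞ = M₀·(F₁/F₀) = 5.717×10^6 × 15.73/8.963 = 1.0033×10^7 mol.
The anomaly ΔM(t) = M(t) − M_∞ decays as ΔM₀·e^(−t/τ) with ΔM₀ = 5.717×10^6 − 1.0033×10^7 = −4.316×10^6 mol.
At t = 350000 yr, e^(−t/τ) = e^(−0.5487) = 0.5777, so ΔM = −2.493×10^6 mol and M = 1.0033×10^7 − 2.493×10^6 = 7.5398×10^6 mol.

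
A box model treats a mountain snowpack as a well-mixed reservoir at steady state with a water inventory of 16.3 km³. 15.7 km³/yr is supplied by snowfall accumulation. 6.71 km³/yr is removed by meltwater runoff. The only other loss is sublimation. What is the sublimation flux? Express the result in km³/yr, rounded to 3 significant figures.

8.99 km³/yr

At steady state ΣF_in = ΣF_out.
ΣF_in = 15.700 km³/yr.
Sublimation flux = ΣF_in − (6.71) = 15.700 − 6.710 = 8.990 km³/yr.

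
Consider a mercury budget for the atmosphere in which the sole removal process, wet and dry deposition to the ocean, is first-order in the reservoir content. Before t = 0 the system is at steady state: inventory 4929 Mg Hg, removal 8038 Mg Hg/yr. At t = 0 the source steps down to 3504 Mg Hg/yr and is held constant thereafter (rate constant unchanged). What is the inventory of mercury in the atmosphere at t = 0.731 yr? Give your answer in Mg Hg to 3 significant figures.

The sink rate constant is k = F₀/M₀ = 8038/4929 = 1.631 yr⁻¹.
Solving dM/dt = F₁ − kM with M(0) = M₀ gives M(t) = F₁/k + (M₀ − F₁/k)·e^(−kt).
F₁/k = 3504/1.631 = 2148.7 Mg Hg; kt = 1.631 × 0.731 = 1.192, e^(−kt) = 0.3036.
M(0.731) = 2148.7 + (4929 − 2148.7) × 0.3036 = 2148.7 + 844.1 = 2992.8 Mg Hg.

2990 Mg Hg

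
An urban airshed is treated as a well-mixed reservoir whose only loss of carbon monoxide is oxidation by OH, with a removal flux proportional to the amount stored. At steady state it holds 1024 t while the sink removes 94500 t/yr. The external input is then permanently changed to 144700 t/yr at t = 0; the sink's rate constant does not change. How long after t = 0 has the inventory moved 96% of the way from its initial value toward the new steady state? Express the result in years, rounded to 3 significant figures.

0.0349 yr

τ = M₀/F₀ = 1024/94500 = 0.01084 yr.
The remaining gap fraction is e^(−t/τ); 96% covered ⇒ e^(−t/τ) = 0.0400.
t = −τ ln(0.0400) = 0.01084 × 3.219 = 0.03488 yr.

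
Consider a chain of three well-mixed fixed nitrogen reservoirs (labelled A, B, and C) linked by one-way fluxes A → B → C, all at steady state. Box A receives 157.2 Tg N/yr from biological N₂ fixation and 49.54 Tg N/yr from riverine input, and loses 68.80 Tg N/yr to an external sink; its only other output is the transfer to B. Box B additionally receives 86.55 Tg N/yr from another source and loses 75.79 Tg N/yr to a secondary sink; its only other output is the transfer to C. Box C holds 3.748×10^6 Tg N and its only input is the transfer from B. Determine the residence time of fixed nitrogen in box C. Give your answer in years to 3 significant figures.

Box A: F(A→B) = (157.2 + 49.54) − 68.80 = 137.94 Tg N/yr.
Box B: F(B→C) = (137.94 + 86.55) − 75.79 = 148.70 Tg N/yr.
Box C throughput = its input = 148.70 Tg N/yr; τ = 3.748×10^6 / 148.70 = 25210 yr.

25200 yr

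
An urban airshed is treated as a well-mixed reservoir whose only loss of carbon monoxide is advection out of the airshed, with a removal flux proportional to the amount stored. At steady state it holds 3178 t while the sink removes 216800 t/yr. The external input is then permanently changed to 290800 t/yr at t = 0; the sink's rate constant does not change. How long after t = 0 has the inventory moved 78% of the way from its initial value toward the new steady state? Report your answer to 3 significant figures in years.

τ = M₀/F₀ = 3178/216800 = 0.01466 yr.
The remaining gap fraction is e^(−t/τ); 78% covered ⇒ e^(−t/τ) = 0.220.
t = −τ ln(0.220) = 0.01466 × 1.514 = 0.02220 yr.

0.0222 yr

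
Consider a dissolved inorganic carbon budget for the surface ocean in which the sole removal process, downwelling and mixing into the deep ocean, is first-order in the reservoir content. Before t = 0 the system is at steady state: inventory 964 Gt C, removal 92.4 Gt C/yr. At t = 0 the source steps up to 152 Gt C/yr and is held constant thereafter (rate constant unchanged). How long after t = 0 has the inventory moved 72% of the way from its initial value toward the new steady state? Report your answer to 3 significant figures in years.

τ = M₀/F₀ = 964/92.4 = 10.43 yr.
The remaining gap fraction is e^(−t/τ); 72% covered ⇒ e^(−t/τ) = 0.280.
t = −τ ln(0.280) = 10.43 × 1.273 = 13.28 yr.

13.3 yr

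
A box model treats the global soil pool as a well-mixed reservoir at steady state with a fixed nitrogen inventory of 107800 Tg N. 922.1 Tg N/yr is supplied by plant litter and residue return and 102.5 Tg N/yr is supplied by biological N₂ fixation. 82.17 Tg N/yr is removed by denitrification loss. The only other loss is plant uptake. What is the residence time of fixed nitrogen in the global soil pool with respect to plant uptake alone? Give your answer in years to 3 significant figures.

At steady state ΣF_in = ΣF_out.
ΣF_in = 922.1 + 102.5 = 1024.6 Tg N/yr.
Plant uptake flux = ΣF_in − (82.17) = 1024.6 − 82.17 = 942.4 Tg N/yr.
τ = M / F = 107800 / 942.4 = 114.4 yr.

114 yr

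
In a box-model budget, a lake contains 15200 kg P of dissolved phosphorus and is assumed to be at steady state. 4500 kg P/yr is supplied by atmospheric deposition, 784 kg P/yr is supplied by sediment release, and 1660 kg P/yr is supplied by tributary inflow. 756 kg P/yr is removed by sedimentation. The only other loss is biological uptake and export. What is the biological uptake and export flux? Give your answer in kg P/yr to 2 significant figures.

At steady state ΣF_in = ΣF_out.
ΣF_in = 4500 + 784 + 1660 = 6944.0 kg P/yr.
Biological uptake and export flux = ΣF_in − (756) = 6944.0 − 756.0 = 6188 kg P/yr.

6200 kg P/yr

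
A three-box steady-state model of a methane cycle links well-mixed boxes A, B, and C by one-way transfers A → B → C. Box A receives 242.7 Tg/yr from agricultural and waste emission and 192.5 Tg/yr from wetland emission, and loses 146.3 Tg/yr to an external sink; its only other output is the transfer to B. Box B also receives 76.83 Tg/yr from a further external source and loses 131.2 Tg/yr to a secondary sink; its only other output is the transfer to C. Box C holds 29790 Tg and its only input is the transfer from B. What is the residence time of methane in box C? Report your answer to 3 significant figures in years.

127 yr

Box A: F(A→B) = (242.7 + 192.5) − 146.3 = 288.90 Tg/yr.
Box B: F(B→C) = (288.90 + 76.83) − 131.2 = 234.53 Tg/yr.
Box C throughput = its input = 234.53 Tg/yr; τ = 29790 / 234.53 = 127.0 yr.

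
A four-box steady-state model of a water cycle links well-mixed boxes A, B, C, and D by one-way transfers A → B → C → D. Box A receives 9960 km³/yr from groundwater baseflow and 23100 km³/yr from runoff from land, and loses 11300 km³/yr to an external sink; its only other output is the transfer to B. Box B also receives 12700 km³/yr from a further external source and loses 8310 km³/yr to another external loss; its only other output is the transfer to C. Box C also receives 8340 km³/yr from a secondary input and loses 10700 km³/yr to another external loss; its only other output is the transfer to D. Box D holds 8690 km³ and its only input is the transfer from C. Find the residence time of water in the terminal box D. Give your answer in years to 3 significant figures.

0.365 yr

Box A: F(A→B) = (9960 + 23100) − 11300 = 21760 km³/yr.
Box B: F(B→C) = (21760 + 12700) − 8310 = 26150 km³/yr.
Box C: F(C→D) = (26150 + 8340) − 10700 = 23790 km³/yr.
Box D throughput = its input = 23790 km³/yr; τ = 8690 / 23790 = 0.3653 yr.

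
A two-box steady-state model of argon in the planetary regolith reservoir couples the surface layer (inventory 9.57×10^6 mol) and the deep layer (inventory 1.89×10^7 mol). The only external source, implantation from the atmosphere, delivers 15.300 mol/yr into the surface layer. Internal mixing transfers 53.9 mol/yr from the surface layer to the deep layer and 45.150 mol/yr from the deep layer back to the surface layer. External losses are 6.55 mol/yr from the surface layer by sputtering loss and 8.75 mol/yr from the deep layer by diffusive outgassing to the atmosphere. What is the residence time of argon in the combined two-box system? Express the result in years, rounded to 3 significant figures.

1.86×10^6 yr

Residence time in the combined system uses the total inventory and the total *external* removal — internal exchanges between the two boxes cancel.
M_total = 9.57×10^6 + 1.89×10^7 = 2.8470×10^7 mol.
ΣF_external_out = 6.55 + 8.75 = 15.300 mol/yr.
τ = M_total / ΣF_ext = 2.8470×10^7 / 15.300 = 1.861×10^6 yr.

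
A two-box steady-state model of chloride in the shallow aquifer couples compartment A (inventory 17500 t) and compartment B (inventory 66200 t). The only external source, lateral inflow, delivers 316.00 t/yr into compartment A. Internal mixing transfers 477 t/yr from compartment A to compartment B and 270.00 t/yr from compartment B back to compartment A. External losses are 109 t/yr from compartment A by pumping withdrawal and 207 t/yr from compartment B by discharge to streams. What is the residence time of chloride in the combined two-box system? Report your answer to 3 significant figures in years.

265 yr

Treat the two boxes together as one reservoir: the mixing fluxes between them are internal recycling, so τ = ΣM / Σ(external losses).
M_total = 17500 + 66200 = 83700 t.
ΣF_external_out = 109 + 207 = 316.00 t/yr.
τ = M_total / ΣF_ext = 83700 / 316.00 = 264.9 yr.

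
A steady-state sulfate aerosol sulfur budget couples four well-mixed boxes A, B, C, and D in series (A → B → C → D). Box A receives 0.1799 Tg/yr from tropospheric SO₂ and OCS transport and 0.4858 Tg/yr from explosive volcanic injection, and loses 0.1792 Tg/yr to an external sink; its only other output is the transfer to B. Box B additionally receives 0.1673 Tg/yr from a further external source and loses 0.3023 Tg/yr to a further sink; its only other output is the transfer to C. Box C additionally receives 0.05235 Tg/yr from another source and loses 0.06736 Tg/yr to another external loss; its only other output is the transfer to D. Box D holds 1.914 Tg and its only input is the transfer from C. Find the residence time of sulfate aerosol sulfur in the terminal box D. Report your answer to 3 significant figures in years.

5.69 yr

Box A: F(A→B) = (0.1799 + 0.4858) − 0.1792 = 0.48650 Tg/yr.
Box B: F(B→C) = (0.48650 + 0.1673) − 0.3023 = 0.35150 Tg/yr.
Box C: F(C→D) = (0.35150 + 0.05235) − 0.06736 = 0.33649 Tg/yr.
Box D throughput = its input = 0.33649 Tg/yr; τ = 1.914 / 0.33649 = 5.688 yr.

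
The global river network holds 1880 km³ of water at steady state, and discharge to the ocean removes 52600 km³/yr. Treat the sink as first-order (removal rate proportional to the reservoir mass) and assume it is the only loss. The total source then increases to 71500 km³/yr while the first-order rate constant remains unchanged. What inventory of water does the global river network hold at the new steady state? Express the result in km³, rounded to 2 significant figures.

Rate constant k = F/M = 52600 / 1880 = 27.98 yr⁻¹.
At the new steady state, source = k·M_new ⇒ M_new = 71500 / 27.98 = 2556 km³.
(Equivalently M_new = M × F_new/F_old = 1880 × 71500/52600.)

2600 km³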